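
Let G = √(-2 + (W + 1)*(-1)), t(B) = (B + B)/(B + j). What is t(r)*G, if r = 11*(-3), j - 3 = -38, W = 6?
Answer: 99*I/34 ≈ 2.9118*I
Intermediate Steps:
j = -35 (j = 3 - 38 = -35)
r = -33
t(B) = 2*B/(-35 + B) (t(B) = (B + B)/(B - 35) = (2*B)/(-35 + B) = 2*B/(-35 + B))
G = 3*I (G = √(-2 + (6 + 1)*(-1)) = √(-2 + 7*(-1)) = √(-2 - 7) = √(-9) = 3*I ≈ 3.0*I)
t(r)*G = (2*(-33)/(-35 - 33))*(3*I) = (2*(-33)/(-68))*(3*I) = (2*(-33)*(-1/68))*(3*I) = 33*(3*I)/34 = 99*I/34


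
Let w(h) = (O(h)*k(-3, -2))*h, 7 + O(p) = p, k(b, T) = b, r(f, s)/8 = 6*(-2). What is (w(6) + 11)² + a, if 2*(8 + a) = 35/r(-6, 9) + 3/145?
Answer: 23185933/27840 ≈ 832.83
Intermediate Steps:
r(f, s) = -96 (r(f, s) = 8*(6*(-2)) = 8*(-12) = -96)
O(p) = -7 + p
w(h) = h*(21 - 3*h) (w(h) = ((-7 + h)*(-3))*h = (21 - 3*h)*h = h*(21 - 3*h))
a = -227507/27840 (a = -8 + (35/(-96) + 3/145)/2 = -8 + (35*(-1/96) + 3*(1/145))/2 = -8 + (-35/96 + 3/145)/2 = -8 + (½)*(-4787/13920) = -8 - 4787/27840 = -227507/27840 ≈ -8.1720)
(w(6) + 11)² + a = (3*6*(7 - 1*6) + 11)² - 227507/27840 = (3*6*(7 - 6) + 11)² - 227507/27840 = (3*6*1 + 11)² - 227507/27840 = (18 + 11)² - 227507/27840 = 29² - 227507/27840 = 841 - 227507/27840 = 23185933/27840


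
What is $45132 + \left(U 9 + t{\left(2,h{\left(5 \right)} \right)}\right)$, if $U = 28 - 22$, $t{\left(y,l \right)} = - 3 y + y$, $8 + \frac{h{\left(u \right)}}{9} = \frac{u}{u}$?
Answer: $45182$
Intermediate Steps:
$h{\left(u \right)} = -63$ ($h{\left(u \right)} = -72 + 9 \frac{u}{u} = -72 + 9 \cdot 1 = -72 + 9 = -63$)
$t{\left(y,l \right)} = - 2 y$
$U = 6$
$45132 + \left(U 9 + t{\left(2,h{\left(5 \right)} \right)}\right) = 45132 + \left(6 \cdot 9 - 4\right) = 45132 + \left(54 - 4\right) = 45132 + 50 = 45182$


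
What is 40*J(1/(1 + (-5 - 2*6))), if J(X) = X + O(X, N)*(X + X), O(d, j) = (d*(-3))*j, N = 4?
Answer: -25/4 ≈ -6.2500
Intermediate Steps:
O(d, j) = -3*d*j (O(d, j) = (-3*d)*j = -3*d*j)
J(X) = X - 24*X² (J(X) = X + (-3*X*4)*(X + X) = X + (-12*X)*(2*X) = X - 24*X²)
40*J(1/(1 + (-5 - 2*6))) = 40*((1 - 24/(1 + (-5 - 2*6)))/(1 + (-5 - 2*6))) = 40*((1 - 24/(1 + (-5 - 12)))/(1 + (-5 - 12))) = 40*((1 - 24/(1 - 17))/(1 - 17)) = 40*((1 - 24/(-16))/(-16)) = 40*(-(1 - 24*(-1/16))/16) = 40*(-(1 + 3/2)/16) = 40*(-1/16*5/2) = 40*(-5/32) = -25/4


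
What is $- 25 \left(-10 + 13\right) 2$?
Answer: $-150$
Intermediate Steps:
$- 25 \left(-10 + 13\right) 2 = \left(-25\right) 3 \cdot 2 = \left(-75\right) 2 = -150$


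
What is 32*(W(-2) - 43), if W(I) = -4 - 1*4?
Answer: -1632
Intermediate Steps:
W(I) = -8 (W(I) = -4 - 4 = -8)
32*(W(-2) - 43) = 32*(-8 - 43) = 32*(-51) = -1632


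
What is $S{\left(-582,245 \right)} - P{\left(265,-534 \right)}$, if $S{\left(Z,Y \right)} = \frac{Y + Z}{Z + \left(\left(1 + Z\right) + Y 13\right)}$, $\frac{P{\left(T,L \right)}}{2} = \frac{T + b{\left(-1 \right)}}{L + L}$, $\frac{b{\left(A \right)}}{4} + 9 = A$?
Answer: $\frac{68}{267} \approx 0.25468$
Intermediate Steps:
$b{\left(A \right)} = -36 + 4 A$
$P{\left(T,L \right)} = \frac{-40 + T}{L}$ ($P{\left(T,L \right)} = 2 \frac{T + \left(-36 + 4 \left(-1\right)\right)}{L + L} = 2 \frac{T - 40}{2 L} = 2 \left(T - 40\right) \frac{1}{2 L} = 2 \left(-40 + T\right) \frac{1}{2 L} = 2 \frac{-40 + T}{2 L} = \frac{-40 + T}{L}$)
$S{\left(Z,Y \right)} = \frac{Y + Z}{1 + 2 Z + 13 Y}$ ($S{\left(Z,Y \right)} = \frac{Y + Z}{Z + \left(\left(1 + Z\right) + 13 Y\right)} = \frac{Y + Z}{Z + \left(1 + Z + 13 Y\right)} = \frac{Y + Z}{1 + 2 Z + 13 Y}$)
$S{\left(-582,245 \right)} - P{\left(265,-534 \right)} = \frac{245 - 582}{1 + 2 \left(-582\right) + 13 \cdot 245} - \frac{-40 + 265}{-534} = \frac{1}{1 - 1164 + 3185} \left(-337\right) - \left(- \frac{1}{534}\right) 225 = \frac{1}{2022} \left(-337\right) - - \frac{75}{178} = \frac{1}{2022} \left(-337\right) + \frac{75}{178} = - \frac{1}{6} + \frac{75}{178} = \frac{68}{267}$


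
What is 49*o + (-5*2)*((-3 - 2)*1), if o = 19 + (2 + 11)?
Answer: 1618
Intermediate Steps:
o = 32 (o = 19 + 13 = 32)
49*o + (-5*2)*((-3 - 2)*1) = 49*32 + (-5*2)*((-3 - 2)*1) = 1568 - (-50) = 1568 - 10*(-5) = 1568 + 50 = 1618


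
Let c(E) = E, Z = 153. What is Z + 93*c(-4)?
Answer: -219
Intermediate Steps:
Z + 93*c(-4) = 153 + 93*(-4) = 153 - 372 = -219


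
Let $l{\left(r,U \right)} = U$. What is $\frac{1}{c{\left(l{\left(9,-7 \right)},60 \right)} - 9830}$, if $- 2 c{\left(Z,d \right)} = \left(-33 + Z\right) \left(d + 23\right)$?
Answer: $- \frac{1}{8170} \approx -0.0001224$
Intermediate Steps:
$c{\left(Z,d \right)} = - \frac{\left(-33 + Z\right) \left(23 + d\right)}{2}$ ($c{\left(Z,d \right)} = - \frac{\left(-33 + Z\right) \left(d + 23\right)}{2} = - \frac{\left(-33 + Z\right) \left(23 + d\right)}{2}$)
$\frac{1}{c{\left(l{\left(9,-7 \right)},60 \right)} - 9830} = \frac{1}{\left(\frac{759}{2} - - \frac{161}{2} + \frac{33}{2} \cdot 60 - \left(- \frac{7}{2}\right) 60\right) - 9830} = \frac{1}{\left(\frac{759}{2} + \frac{161}{2} + 990 + 210\right) - 9830} = \frac{1}{1660 - 9830} = \frac{1}{-8170} = - \frac{1}{8170}$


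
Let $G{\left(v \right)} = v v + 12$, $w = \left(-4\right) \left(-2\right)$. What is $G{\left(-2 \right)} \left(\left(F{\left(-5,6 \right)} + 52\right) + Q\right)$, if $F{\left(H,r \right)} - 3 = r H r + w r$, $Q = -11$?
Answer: $-1408$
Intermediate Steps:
$w = 8$
$G{\left(v \right)} = 12 + v^{2}$ ($G{\left(v \right)} = v^{2} + 12 = 12 + v^{2}$)
$F{\left(H,r \right)} = 3 + 8 r + H r^{2}$ ($F{\left(H,r \right)} = 3 + \left(r H r + 8 r\right) = 3 + \left(H r r + 8 r\right) = 3 + \left(H r^{2} + 8 r\right) = 3 + \left(8 r + H r^{2}\right) = 3 + 8 r + H r^{2}$)
$G{\left(-2 \right)} \left(\left(F{\left(-5,6 \right)} + 52\right) + Q\right) = \left(12 + \left(-2\right)^{2}\right) \left(\left(\left(3 + 8 \cdot 6 - 5 \cdot 6^{2}\right) + 52\right) - 11\right) = \left(12 + 4\right) \left(\left(\left(3 + 48 - 180\right) + 52\right) - 11\right) = 16 \left(\left(\left(3 + 48 - 180\right) + 52\right) - 11\right) = 16 \left(\left(-129 + 52\right) - 11\right) = 16 \left(-77 - 11\right) = 16 \left(-88\right) = -1408$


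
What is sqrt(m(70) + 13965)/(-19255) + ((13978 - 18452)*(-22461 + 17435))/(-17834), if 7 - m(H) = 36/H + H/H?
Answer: -11243162/8917 - sqrt(17113845)/673925 ≈ -1260.9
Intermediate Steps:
m(H) = 6 - 36/H (m(H) = 7 - (36/H + H/H) = 7 - (36/H + 1) = 7 - (1 + 36/H) = 7 + (-1 - 36/H) = 6 - 36/H)
sqrt(m(70) + 13965)/(-19255) + ((13978 - 18452)*(-22461 + 17435))/(-17834) = sqrt((6 - 36/70) + 13965)/(-19255) + ((13978 - 18452)*(-22461 + 17435))/(-17834) = sqrt((6 - 36*1/70) + 13965)*(-1/19255) - 4474*(-5026)*(-1/17834) = sqrt((6 - 18/35) + 13965)*(-1/19255) + 22486324*(-1/17834) = sqrt(192/35 + 13965)*(-1/19255) - 11243162/8917 = sqrt(488967/35)*(-1/19255) - 11243162/8917 = (sqrt(17113845)/35)*(-1/19255) - 11243162/8917 = -sqrt(17113845)/673925 - 11243162/8917 = -11243162/8917 - sqrt(17113845)/673925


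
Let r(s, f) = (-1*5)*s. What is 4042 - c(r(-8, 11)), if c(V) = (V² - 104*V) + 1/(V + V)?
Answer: 528159/80 ≈ 6602.0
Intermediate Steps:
r(s, f) = -5*s
c(V) = V² + 1/(2*V) - 104*V (c(V) = (V² - 104*V) + 1/(2*V) = V² + 1/(2*V) - 104*V)
4042 - c(r(-8, 11)) = 4042 - ((-5*(-8))² + 1/(2*((-5*(-8)))) - (-520)*(-8)) = 4042 - (40² + (½)/40 - 104*40) = 4042 - (1600 + (½)*(1/40) - 4160) = 4042 - (1600 + 1/80 - 4160) = 4042 - 1*(-204799/80) = 4042 + 204799/80 = 528159/80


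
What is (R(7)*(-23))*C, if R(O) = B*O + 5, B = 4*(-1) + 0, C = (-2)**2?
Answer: 2116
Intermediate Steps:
C = 4
B = -4 (B = -4 + 0 = -4)
R(O) = 5 - 4*O (R(O) = -4*O + 5 = 5 - 4*O)
(R(7)*(-23))*C = ((5 - 4*7)*(-23))*4 = ((5 - 28)*(-23))*4 = -23*(-23)*4 = 529*4 = 2116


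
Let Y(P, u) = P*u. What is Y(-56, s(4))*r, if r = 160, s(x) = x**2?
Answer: -143360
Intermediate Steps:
Y(-56, s(4))*r = -56*4**2*160 = -56*16*160 = -896*160 = -143360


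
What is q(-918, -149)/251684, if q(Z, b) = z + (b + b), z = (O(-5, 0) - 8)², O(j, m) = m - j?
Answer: -289/251684 ≈ -0.0011483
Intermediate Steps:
z = 9 (z = ((0 - 1*(-5)) - 8)² = ((0 + 5) - 8)² = (5 - 8)² = (-3)² = 9)
q(Z, b) = 9 + 2*b (q(Z, b) = 9 + (b + b) = 9 + 2*b)
q(-918, -149)/251684 = (9 + 2*(-149))/251684 = (9 - 298)*(1/251684) = -289*1/251684 = -289/251684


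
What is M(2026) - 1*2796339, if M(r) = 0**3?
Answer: -2796339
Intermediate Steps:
M(r) = 0
M(2026) - 1*2796339 = 0 - 1*2796339 = 0 - 2796339 = -2796339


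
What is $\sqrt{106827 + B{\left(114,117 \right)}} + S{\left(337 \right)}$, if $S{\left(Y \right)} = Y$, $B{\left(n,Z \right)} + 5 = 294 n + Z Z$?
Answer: $337 + \sqrt{154027} \approx 729.46$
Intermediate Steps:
$B{\left(n,Z \right)} = -5 + Z^{2} + 294 n$ ($B{\left(n,Z \right)} = -5 + \left(294 n + Z Z\right) = -5 + \left(294 n + Z^{2}\right) = -5 + \left(Z^{2} + 294 n\right) = -5 + Z^{2} + 294 n$)
$\sqrt{106827 + B{\left(114,117 \right)}} + S{\left(337 \right)} = \sqrt{106827 + \left(-5 + 117^{2} + 294 \cdot 114\right)} + 337 = \sqrt{106827 + \left(-5 + 13689 + 33516\right)} + 337 = \sqrt{106827 + 47200} + 337 = \sqrt{154027} + 337 = 337 + \sqrt{154027}$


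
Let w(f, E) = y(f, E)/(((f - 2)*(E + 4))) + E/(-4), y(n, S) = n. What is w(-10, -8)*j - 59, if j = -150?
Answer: -1311/4 ≈ -327.75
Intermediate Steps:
w(f, E) = -E/4 + f/((-2 + f)*(4 + E)) (w(f, E) = f/(((f - 2)*(E + 4))) + E/(-4) = f/(((-2 + f)*(4 + E))) + E*(-¼) = f*(1/((-2 + f)*(4 + E))) - E/4 = f/((-2 + f)*(4 + E)) - E/4 = -E/4 + f/((-2 + f)*(4 + E)))
w(-10, -8)*j - 59 = ((-10 + (½)*(-8)² + 2*(-8) - 1*(-8)*(-10) - ¼*(-10)*(-8)²)/(-8 - 2*(-8) + 4*(-10) - 8*(-10)))*(-150) - 59 = ((-10 + (½)*64 - 16 - 80 - ¼*(-10)*64)/(-8 + 16 - 40 + 80))*(-150) - 59 = ((-10 + 32 - 16 - 80 + 160)/48)*(-150) - 59 = ((1/48)*86)*(-150) - 59 = (43/24)*(-150) - 59 = -1075/4 - 59 = -1311/4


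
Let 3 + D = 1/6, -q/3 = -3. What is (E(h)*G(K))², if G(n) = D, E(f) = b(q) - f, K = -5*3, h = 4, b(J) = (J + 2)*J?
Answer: 2608225/36 ≈ 72451.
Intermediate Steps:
q = 9 (q = -3*(-3) = 9)
b(J) = J*(2 + J) (b(J) = (2 + J)*J = J*(2 + J))
K = -15
E(f) = 99 - f (E(f) = 9*(2 + 9) - f = 9*11 - f = 99 - f)
D = -17/6 (D = -3 + 1/6 = -3 + ⅙ = -17/6 ≈ -2.8333)
G(n) = -17/6
(E(h)*G(K))² = ((99 - 1*4)*(-17/6))² = ((99 - 4)*(-17/6))² = (95*(-17/6))² = (-1615/6)² = 2608225/36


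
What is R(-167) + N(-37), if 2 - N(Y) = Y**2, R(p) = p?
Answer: -1534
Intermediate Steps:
N(Y) = 2 - Y**2
R(-167) + N(-37) = -167 + (2 - 1*(-37)**2) = -167 + (2 - 1*1369) = -167 + (2 - 1369) = -167 - 1367 = -1534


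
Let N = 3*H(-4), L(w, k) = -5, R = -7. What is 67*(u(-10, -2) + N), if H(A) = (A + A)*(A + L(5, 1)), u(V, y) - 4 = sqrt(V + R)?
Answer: 14740 + 67*I*sqrt(17) ≈ 14740.0 + 276.25*I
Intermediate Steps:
u(V, y) = 4 + sqrt(-7 + V) (u(V, y) = 4 + sqrt(V - 7) = 4 + sqrt(-7 + V))
H(A) = 2*A*(-5 + A) (H(A) = (A + A)*(A - 5) = (2*A)*(-5 + A) = 2*A*(-5 + A))
N = 216 (N = 3*(2*(-4)*(-5 - 4)) = 3*(2*(-4)*(-9)) = 3*72 = 216)
67*(u(-10, -2) + N) = 67*((4 + sqrt(-7 - 10)) + 216) = 67*((4 + sqrt(-17)) + 216) = 67*((4 + I*sqrt(17)) + 216) = 67*(220 + I*sqrt(17)) = 14740 + 67*I*sqrt(17)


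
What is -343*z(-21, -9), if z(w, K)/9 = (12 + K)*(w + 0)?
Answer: 194481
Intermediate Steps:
z(w, K) = 9*w*(12 + K) (z(w, K) = 9*((12 + K)*(w + 0)) = 9*((12 + K)*w) = 9*(w*(12 + K)) = 9*w*(12 + K))
-343*z(-21, -9) = -3087*(-21)*(12 - 9) = -3087*(-21)*3 = -343*(-567) = 194481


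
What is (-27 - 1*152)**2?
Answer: 32041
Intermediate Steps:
(-27 - 1*152)**2 = (-27 - 152)**2 = (-179)**2 = 32041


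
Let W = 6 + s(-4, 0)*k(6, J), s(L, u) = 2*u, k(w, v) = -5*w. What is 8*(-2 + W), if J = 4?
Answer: 32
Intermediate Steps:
W = 6 (W = 6 + (2*0)*(-5*6) = 6 + 0*(-30) = 6 + 0 = 6)
8*(-2 + W) = 8*(-2 + 6) = 8*4 = 32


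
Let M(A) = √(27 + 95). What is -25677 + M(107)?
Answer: -25677 + √122 ≈ -25666.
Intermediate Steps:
M(A) = √122
-25677 + M(107) = -25677 + √122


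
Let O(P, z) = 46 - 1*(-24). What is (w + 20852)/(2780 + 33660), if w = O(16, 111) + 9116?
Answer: 15019/18220 ≈ 0.82431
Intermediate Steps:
O(P, z) = 70 (O(P, z) = 46 + 24 = 70)
w = 9186 (w = 70 + 9116 = 9186)
(w + 20852)/(2780 + 33660) = (9186 + 20852)/(2780 + 33660) = 30038/36440 = 30038*(1/36440) = 15019/18220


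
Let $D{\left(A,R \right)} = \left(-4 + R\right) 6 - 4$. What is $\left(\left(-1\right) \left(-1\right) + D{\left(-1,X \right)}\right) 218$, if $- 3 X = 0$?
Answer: $-5886$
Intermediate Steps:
$X = 0$ ($X = \left(- \frac{1}{3}\right) 0 = 0$)
$D{\left(A,R \right)} = -28 + 6 R$ ($D{\left(A,R \right)} = \left(-24 + 6 R\right) - 4 = -28 + 6 R$)
$\left(\left(-1\right) \left(-1\right) + D{\left(-1,X \right)}\right) 218 = \left(\left(-1\right) \left(-1\right) + \left(-28 + 6 \cdot 0\right)\right) 218 = \left(1 + \left(-28 + 0\right)\right) 218 = \left(1 - 28\right) 218 = \left(-27\right) 218 = -5886$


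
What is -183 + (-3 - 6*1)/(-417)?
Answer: -25434/139 ≈ -182.98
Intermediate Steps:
-183 + (-3 - 6*1)/(-417) = -183 + (-3 - 6)*(-1/417) = -183 - 9*(-1/417) = -183 + 3/139 = -25434/139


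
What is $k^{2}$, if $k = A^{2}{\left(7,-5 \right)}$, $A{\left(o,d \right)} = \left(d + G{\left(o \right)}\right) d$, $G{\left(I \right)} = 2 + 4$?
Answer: $625$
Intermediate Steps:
$G{\left(I \right)} = 6$
$A{\left(o,d \right)} = d \left(6 + d\right)$ ($A{\left(o,d \right)} = \left(d + 6\right) d = \left(6 + d\right) d = d \left(6 + d\right)$)
$k = 25$ ($k = \left(- 5 \left(6 - 5\right)\right)^{2} = \left(\left(-5\right) 1\right)^{2} = \left(-5\right)^{2} = 25$)
$k^{2} = 25^{2} = 625$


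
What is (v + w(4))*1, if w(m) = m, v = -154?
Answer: -150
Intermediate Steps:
(v + w(4))*1 = (-154 + 4)*1 = -150*1 = -150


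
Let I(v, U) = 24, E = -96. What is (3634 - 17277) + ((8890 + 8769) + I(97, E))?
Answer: 4040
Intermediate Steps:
(3634 - 17277) + ((8890 + 8769) + I(97, E)) = (3634 - 17277) + ((8890 + 8769) + 24) = -13643 + (17659 + 24) = -13643 + 17683 = 4040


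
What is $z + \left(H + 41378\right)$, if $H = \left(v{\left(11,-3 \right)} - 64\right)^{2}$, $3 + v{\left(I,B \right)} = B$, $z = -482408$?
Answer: $-436130$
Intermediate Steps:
$v{\left(I,B \right)} = -3 + B$
$H = 4900$ ($H = \left(\left(-3 - 3\right) - 64\right)^{2} = \left(-6 - 64\right)^{2} = \left(-70\right)^{2} = 4900$)
$z + \left(H + 41378\right) = -482408 + \left(4900 + 41378\right) = -482408 + 46278 = -436130$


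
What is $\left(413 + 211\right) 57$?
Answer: $35568$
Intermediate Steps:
$\left(413 + 211\right) 57 = 624 \cdot 57 = 35568$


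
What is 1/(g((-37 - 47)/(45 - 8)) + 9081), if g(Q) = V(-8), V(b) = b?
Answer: 1/9073 ≈ 0.00011022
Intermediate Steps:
g(Q) = -8
1/(g((-37 - 47)/(45 - 8)) + 9081) = 1/(-8 + 9081) = 1/9073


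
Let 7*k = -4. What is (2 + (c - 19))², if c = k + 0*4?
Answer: 15129/49 ≈ 308.75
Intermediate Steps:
k = -4/7 (k = (⅐)*(-4) = -4/7 ≈ -0.57143)
c = -4/7 (c = -4/7 + 0*4 = -4/7 + 0 = -4/7 ≈ -0.57143)
(2 + (c - 19))² = (2 + (-4/7 - 19))² = (2 - 137/7)² = (-123/7)² = 15129/49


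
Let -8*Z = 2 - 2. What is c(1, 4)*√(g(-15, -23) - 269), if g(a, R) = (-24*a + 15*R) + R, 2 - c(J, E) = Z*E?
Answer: 2*I*√277 ≈ 33.287*I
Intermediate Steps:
Z = 0 (Z = -(2 - 2)/8 = -⅛*0 = 0)
c(J, E) = 2 (c(J, E) = 2 - 0*E = 2 - 1*0 = 2 + 0 = 2)
g(a, R) = -24*a + 16*R
c(1, 4)*√(g(-15, -23) - 269) = 2*√((-24*(-15) + 16*(-23)) - 269) = 2*√((360 - 368) - 269) = 2*√(-8 - 269) = 2*√(-277) = 2*(I*√277) = 2*I*√277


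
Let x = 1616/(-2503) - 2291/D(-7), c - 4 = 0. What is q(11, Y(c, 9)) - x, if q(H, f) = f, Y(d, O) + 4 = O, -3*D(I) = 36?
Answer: -5564801/30036 ≈ -185.27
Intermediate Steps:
c = 4 (c = 4 + 0 = 4)
D(I) = -12 (D(I) = -⅓*36 = -12)
Y(d, O) = -4 + O
x = 5714981/30036 (x = 1616/(-2503) - 2291/(-12) = 1616*(-1/2503) - 2291*(-1/12) = -1616/2503 + 2291/12 = 5714981/30036 ≈ 190.27)
q(11, Y(c, 9)) - x = (-4 + 9) - 1*5714981/30036 = 5 - 5714981/30036 = -5564801/30036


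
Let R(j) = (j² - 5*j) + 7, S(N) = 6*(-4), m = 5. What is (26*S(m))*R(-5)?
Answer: -35568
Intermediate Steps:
S(N) = -24
R(j) = 7 + j² - 5*j
(26*S(m))*R(-5) = (26*(-24))*(7 + (-5)² - 5*(-5)) = -624*(7 + 25 + 25) = -624*57 = -35568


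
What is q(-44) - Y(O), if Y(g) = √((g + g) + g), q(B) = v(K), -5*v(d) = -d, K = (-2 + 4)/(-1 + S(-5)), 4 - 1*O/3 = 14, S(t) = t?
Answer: -1/15 - 3*I*√10 ≈ -0.066667 - 9.4868*I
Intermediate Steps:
O = -30 (O = 12 - 3*14 = 12 - 42 = -30)
K = -⅓ (K = (-2 + 4)/(-1 - 5) = 2/(-6) = 2*(-⅙) = -⅓ ≈ -0.33333)
v(d) = d/5 (v(d) = -(-1)*d/5 = d/5)
q(B) = -1/15 (q(B) = (⅕)*(-⅓) = -1/15)
Y(g) = √3*√g (Y(g) = √(2*g + g) = √(3*g) = √3*√g)
q(-44) - Y(O) = -1/15 - √3*√(-30) = -1/15 - √3*I*√30 = -1/15 - 3*I*√10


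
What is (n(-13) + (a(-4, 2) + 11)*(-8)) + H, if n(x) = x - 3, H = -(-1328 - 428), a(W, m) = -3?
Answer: 1676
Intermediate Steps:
H = 1756 (H = -1*(-1756) = 1756)
n(x) = -3 + x
(n(-13) + (a(-4, 2) + 11)*(-8)) + H = ((-3 - 13) + (-3 + 11)*(-8)) + 1756 = (-16 + 8*(-8)) + 1756 = (-16 - 64) + 1756 = -80 + 1756 = 1676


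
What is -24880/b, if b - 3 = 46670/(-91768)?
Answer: -1141593920/114317 ≈ -9986.2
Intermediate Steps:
b = 114317/45884 (b = 3 + 46670/(-91768) = 3 + 46670*(-1/91768) = 3 - 23335/45884 = 114317/45884 ≈ 2.4914)
-24880/b = -24880/114317/45884 = -24880*45884/114317 = -1141593920/114317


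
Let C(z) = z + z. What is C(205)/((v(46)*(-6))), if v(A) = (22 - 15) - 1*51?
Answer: 205/132 ≈ 1.5530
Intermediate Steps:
v(A) = -44 (v(A) = 7 - 51 = -44)
C(z) = 2*z
C(205)/((v(46)*(-6))) = (2*205)/((-44*(-6))) = 410/264 = 410*(1/264) = 205/132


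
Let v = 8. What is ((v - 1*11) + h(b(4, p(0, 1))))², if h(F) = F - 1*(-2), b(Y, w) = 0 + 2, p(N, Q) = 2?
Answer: 1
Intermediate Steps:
b(Y, w) = 2
h(F) = 2 + F (h(F) = F + 2 = 2 + F)
((v - 1*11) + h(b(4, p(0, 1))))² = ((8 - 1*11) + (2 + 2))² = ((8 - 11) + 4)² = (-3 + 4)² = 1² = 1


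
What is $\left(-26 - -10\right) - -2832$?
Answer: $2816$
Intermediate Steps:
$\left(-26 - -10\right) - -2832 = \left(-26 + 10\right) + 2832 = -16 + 2832 = 2816$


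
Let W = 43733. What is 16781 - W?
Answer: -26952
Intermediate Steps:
16781 - W = 16781 - 1*43733 = 16781 - 43733 = -26952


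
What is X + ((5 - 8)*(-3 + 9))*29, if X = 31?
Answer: -491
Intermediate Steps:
X + ((5 - 8)*(-3 + 9))*29 = 31 + ((5 - 8)*(-3 + 9))*29 = 31 - 3*6*29 = 31 - 18*29 = 31 - 522 = -491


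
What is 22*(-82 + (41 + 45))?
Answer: 88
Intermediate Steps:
22*(-82 + (41 + 45)) = 22*(-82 + 86) = 22*4 = 88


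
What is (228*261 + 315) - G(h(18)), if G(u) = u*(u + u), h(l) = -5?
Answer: 59773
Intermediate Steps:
G(u) = 2*u² (G(u) = u*(2*u) = 2*u²)
(228*261 + 315) - G(h(18)) = (228*261 + 315) - 2*(-5)² = (59508 + 315) - 2*25 = 59823 - 1*50 = 59823 - 50 = 59773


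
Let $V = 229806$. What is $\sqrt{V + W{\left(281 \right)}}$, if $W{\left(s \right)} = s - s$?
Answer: $3 \sqrt{25534} \approx 479.38$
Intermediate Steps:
$W{\left(s \right)} = 0$
$\sqrt{V + W{\left(281 \right)}} = \sqrt{229806 + 0} = \sqrt{229806} = 3 \sqrt{25534}$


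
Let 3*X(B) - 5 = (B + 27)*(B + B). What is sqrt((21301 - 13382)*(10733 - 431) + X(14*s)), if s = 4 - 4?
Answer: sqrt(734233857)/3 ≈ 9032.3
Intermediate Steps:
s = 0
X(B) = 5/3 + 2*B*(27 + B)/3 (X(B) = 5/3 + ((B + 27)*(B + B))/3 = 5/3 + ((27 + B)*(2*B))/3 = 5/3 + (2*B*(27 + B))/3 = 5/3 + 2*B*(27 + B)/3)
sqrt((21301 - 13382)*(10733 - 431) + X(14*s)) = sqrt((21301 - 13382)*(10733 - 431) + (5/3 + 18*(14*0) + 2*(14*0)**2/3)) = sqrt(7919*10302 + (5/3 + 18*0 + (2/3)*0**2)) = sqrt(81581538 + (5/3 + 0 + (2/3)*0)) = sqrt(81581538 + (5/3 + 0 + 0)) = sqrt(81581538 + 5/3) = sqrt(244744619/3) = sqrt(734233857)/3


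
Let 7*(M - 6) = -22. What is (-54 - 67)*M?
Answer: -2420/7 ≈ -345.71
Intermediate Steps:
M = 20/7 (M = 6 + (⅐)*(-22) = 6 - 22/7 = 20/7 ≈ 2.8571)
(-54 - 67)*M = (-54 - 67)*(20/7) = -121*20/7 = -2420/7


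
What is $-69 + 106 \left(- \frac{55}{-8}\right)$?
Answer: $\frac{2639}{4} \approx 659.75$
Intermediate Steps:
$-69 + 106 \left(- \frac{55}{-8}\right) = -69 + 106 \left(\left(-55\right) \left(- \frac{1}{8}\right)\right) = -69 + 106 \cdot \frac{55}{8} = -69 + \frac{2915}{4} = \frac{2639}{4}$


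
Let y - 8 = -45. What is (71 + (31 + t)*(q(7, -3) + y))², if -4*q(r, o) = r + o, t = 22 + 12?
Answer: 5755201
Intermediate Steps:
y = -37 (y = 8 - 45 = -37)
t = 34
q(r, o) = -o/4 - r/4 (q(r, o) = -(r + o)/4 = -(o + r)/4 = -o/4 - r/4)
(71 + (31 + t)*(q(7, -3) + y))² = (71 + (31 + 34)*((-¼*(-3) - ¼*7) - 37))² = (71 + 65*((¾ - 7/4) - 37))² = (71 + 65*(-1 - 37))² = (71 + 65*(-38))² = (71 - 2470)² = (-2399)² = 5755201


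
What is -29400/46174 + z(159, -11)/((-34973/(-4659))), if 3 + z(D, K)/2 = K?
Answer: -3525848424/807421651 ≈ -4.3668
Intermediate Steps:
z(D, K) = -6 + 2*K
-29400/46174 + z(159, -11)/((-34973/(-4659))) = -29400/46174 + (-6 + 2*(-11))/((-34973/(-4659))) = -29400*1/46174 + (-6 - 22)/((-34973*(-1/4659))) = -14700/23087 - 28/34973/4659 = -14700/23087 - 28*4659/34973 = -14700/23087 - 130452/34973 = -3525848424/807421651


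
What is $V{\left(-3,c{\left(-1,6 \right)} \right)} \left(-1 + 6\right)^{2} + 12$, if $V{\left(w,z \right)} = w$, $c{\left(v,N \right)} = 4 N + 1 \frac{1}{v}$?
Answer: $-63$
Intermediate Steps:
$c{\left(v,N \right)} = \frac{1}{v} + 4 N$ ($c{\left(v,N \right)} = 4 N + \frac{1}{v} = \frac{1}{v} + 4 N$)
$V{\left(-3,c{\left(-1,6 \right)} \right)} \left(-1 + 6\right)^{2} + 12 = - 3 \left(-1 + 6\right)^{2} + 12 = - 3 \cdot 5^{2} + 12 = \left(-3\right) 25 + 12 = -75 + 12 = -63$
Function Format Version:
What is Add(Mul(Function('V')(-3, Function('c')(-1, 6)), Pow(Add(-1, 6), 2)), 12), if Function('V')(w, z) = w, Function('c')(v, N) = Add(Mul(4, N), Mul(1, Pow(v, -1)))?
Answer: -63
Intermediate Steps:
Function('c')(v, N) = Add(Pow(v, -1), Mul(4, N)) (Function('c')(v, N) = Add(Mul(4, N), Pow(v, -1)) = Add(Pow(v, -1), Mul(4, N)))
Add(Mul(Function('V')(-3, Function('c')(-1, 6)), Pow(Add(-1, 6), 2)), 12) = Add(Mul(-3, Pow(Add(-1, 6), 2)), 12) = Add(Mul(-3, Pow(5, 2)), 12) = Add(Mul(-3, 25), 12) = Add(-75, 12) = -63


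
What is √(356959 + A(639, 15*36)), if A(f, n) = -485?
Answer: √356474 ≈ 597.05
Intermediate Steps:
√(356959 + A(639, 15*36)) = √(356959 - 485) = √356474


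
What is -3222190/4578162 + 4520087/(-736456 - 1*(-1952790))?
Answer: 8387215644317/2784287049054 ≈ 3.0123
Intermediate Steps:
-3222190/4578162 + 4520087/(-736456 - 1*(-1952790)) = -3222190*1/4578162 + 4520087/(-736456 + 1952790) = -1611095/2289081 + 4520087/1216334 = 8387215644317/2784287049054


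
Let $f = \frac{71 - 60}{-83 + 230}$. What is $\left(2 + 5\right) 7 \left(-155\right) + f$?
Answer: $- \frac{1116454}{147} \approx -7594.9$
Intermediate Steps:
$f = \frac{11}{147} \approx 0.07483$
$\left(2 + 5\right) 7 \left(-155\right) + f = \left(2 + 5\right) 7 \left(-155\right) + \frac{11}{147} = 7 \cdot 7 \left(-155\right) + \frac{11}{147} = 49 \left(-155\right) + \frac{11}{147} = -7595 + \frac{11}{147} = - \frac{1116454}{147}$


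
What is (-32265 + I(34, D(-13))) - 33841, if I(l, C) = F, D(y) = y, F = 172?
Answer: -65934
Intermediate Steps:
I(l, C) = 172
(-32265 + I(34, D(-13))) - 33841 = (-32265 + 172) - 33841 = -32093 - 33841 = -65934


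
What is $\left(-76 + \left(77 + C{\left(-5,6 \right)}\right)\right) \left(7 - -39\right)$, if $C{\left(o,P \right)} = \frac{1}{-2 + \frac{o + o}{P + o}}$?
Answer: $\frac{253}{6} \approx 42.167$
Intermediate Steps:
$C{\left(o,P \right)} = \frac{1}{-2 + \frac{2 o}{P + o}}$
$\left(-76 + \left(77 + C{\left(-5,6 \right)}\right)\right) \left(7 - -39\right) = \left(-76 + \left(77 + \frac{\left(-1\right) 6 - -5}{2 \cdot 6}\right)\right) \left(7 - -39\right) = \left(-76 + \left(77 + \frac{1}{2} \cdot \frac{1}{6} \left(-6 + 5\right)\right)\right) \left(7 + 39\right) = \left(-76 + \left(77 + \frac{1}{2} \cdot \frac{1}{6} \left(-1\right)\right)\right) 46 = \left(-76 + \left(77 - \frac{1}{12}\right)\right) 46 = \left(-76 + \frac{923}{12}\right) 46 = \frac{11}{12} \cdot 46 = \frac{253}{6}$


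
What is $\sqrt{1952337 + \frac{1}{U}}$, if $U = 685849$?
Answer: $\frac{\sqrt{918357557806957786}}{685849} \approx 1397.3$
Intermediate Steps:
$\sqrt{1952337 + \frac{1}{U}} = \sqrt{1952337 + \frac{1}{685849}} = \sqrt{\frac{1339008379114}{685849}} = \frac{\sqrt{918357557806957786}}{685849}$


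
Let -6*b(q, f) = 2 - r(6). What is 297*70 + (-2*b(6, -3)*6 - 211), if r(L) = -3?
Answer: 20589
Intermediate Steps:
b(q, f) = -5/6 (b(q, f) = -(2 - 1*(-3))/6 = -(2 + 3)/6 = -1/6*5 = -5/6)
297*70 + (-2*b(6, -3)*6 - 211) = 297*70 + (-2*(-5/6)*6 - 211) = 20790 + ((5/3)*6 - 211) = 20790 + (10 - 211) = 20790 - 201 = 20589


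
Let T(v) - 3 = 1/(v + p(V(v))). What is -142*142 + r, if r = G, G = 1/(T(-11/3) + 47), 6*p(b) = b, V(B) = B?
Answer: -77268371/3832 ≈ -20164.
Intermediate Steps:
p(b) = b/6
T(v) = 3 + 6/(7*v) (T(v) = 3 + 1/(v + v/6) = 3 + 1/(7*v/6) = 3 + 6/(7*v))
G = 77/3832 (G = 1/((3 + 6/(7*((-11/3)))) + 47) = 1/((3 + 6/(7*((-11*1/3)))) + 47) = 1/((3 + 6/(7*(-11/3))) + 47) = 1/((3 + (6/7)*(-3/11)) + 47) = 1/((3 - 18/77) + 47) = 1/(213/77 + 47) = 1/(3832/77) = 77/3832 ≈ 0.020094)
r = 77/3832 ≈ 0.020094
-142*142 + r = -142*142 + 77/3832 = -20164 + 77/3832 = -77268371/3832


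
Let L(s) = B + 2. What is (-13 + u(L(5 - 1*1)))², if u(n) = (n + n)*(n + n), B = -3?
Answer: 81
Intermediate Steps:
L(s) = -1 (L(s) = -3 + 2 = -1)
u(n) = 4*n² (u(n) = (2*n)*(2*n) = 4*n²)
(-13 + u(L(5 - 1*1)))² = (-13 + 4*(-1)²)² = (-13 + 4*1)² = (-13 + 4)² = (-9)² = 81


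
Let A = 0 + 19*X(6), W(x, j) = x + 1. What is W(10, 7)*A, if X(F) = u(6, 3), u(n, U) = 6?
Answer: 1254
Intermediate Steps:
W(x, j) = 1 + x
X(F) = 6
A = 114 (A = 0 + 19*6 = 0 + 114 = 114)
W(10, 7)*A = (1 + 10)*114 = 11*114 = 1254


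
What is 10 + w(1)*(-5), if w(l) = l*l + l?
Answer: 0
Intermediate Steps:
w(l) = l + l**2 (w(l) = l**2 + l = l + l**2)
10 + w(1)*(-5) = 10 + (1*(1 + 1))*(-5) = 10 + (1*2)*(-5) = 10 + 2*(-5) = 10 - 10 = 0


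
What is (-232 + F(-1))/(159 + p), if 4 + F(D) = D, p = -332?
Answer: 237/173 ≈ 1.3699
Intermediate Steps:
F(D) = -4 + D
(-232 + F(-1))/(159 + p) = (-232 + (-4 - 1))/(159 - 332) = (-232 - 5)/(-173) = -237*(-1/173) = 237/173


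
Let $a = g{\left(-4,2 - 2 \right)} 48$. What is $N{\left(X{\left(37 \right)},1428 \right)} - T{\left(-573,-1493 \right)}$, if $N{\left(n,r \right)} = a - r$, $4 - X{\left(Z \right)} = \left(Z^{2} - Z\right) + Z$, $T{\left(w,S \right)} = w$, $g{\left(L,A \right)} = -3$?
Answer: $-999$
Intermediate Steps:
$X{\left(Z \right)} = 4 - Z^{2}$ ($X{\left(Z \right)} = 4 - \left(\left(Z^{2} - Z\right) + Z\right) = 4 - Z^{2}$)
$a = -144$ ($a = \left(-3\right) 48 = -144$)
$N{\left(n,r \right)} = -144 - r$
$N{\left(X{\left(37 \right)},1428 \right)} - T{\left(-573,-1493 \right)} = \left(-144 - 1428\right) - -573 = \left(-144 - 1428\right) + 573 = -1572 + 573 = -999$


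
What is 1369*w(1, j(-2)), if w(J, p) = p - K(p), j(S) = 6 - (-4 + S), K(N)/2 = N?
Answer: -16428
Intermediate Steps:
K(N) = 2*N
j(S) = 10 - S (j(S) = 6 + (4 - S) = 10 - S)
w(J, p) = -p (w(J, p) = p - 2*p = -p)
1369*w(1, j(-2)) = 1369*(-(10 - 1*(-2))) = 1369*(-(10 + 2)) = 1369*(-1*12) = 1369*(-12) = -16428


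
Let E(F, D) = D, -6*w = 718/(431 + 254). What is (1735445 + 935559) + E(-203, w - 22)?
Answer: 5488867651/2055 ≈ 2.6710e+6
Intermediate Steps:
w = -359/2055 (w = -359/(3*(431 + 254)) = -359/(3*685) = -⅙*718/685 = -359/2055 ≈ -0.17470)
(1735445 + 935559) + E(-203, w - 22) = (1735445 + 935559) + (-359/2055 - 22) = 2671004 - 45569/2055 = 5488867651/2055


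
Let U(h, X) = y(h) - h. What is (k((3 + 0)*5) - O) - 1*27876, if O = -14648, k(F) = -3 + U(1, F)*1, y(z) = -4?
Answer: -13236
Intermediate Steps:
U(h, X) = -4 - h
k(F) = -8 (k(F) = -3 + (-4 - 1*1)*1 = -3 + (-4 - 1)*1 = -3 - 5*1 = -3 - 5 = -8)
(k((3 + 0)*5) - O) - 1*27876 = (-8 - 1*(-14648)) - 1*27876 = (-8 + 14648) - 27876 = 14640 - 27876 = -13236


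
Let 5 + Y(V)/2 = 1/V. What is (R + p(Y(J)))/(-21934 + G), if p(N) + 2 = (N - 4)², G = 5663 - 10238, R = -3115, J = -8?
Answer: 46623/424144 ≈ 0.10992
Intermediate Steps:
Y(V) = -10 + 2/V
G = -4575
p(N) = -2 + (-4 + N)² (p(N) = -2 + (N - 4)² = -2 + (-4 + N)²)
(R + p(Y(J)))/(-21934 + G) = (-3115 + (-2 + (-4 + (-10 + 2/(-8)))²))/(-21934 - 4575) = (-3115 + (-2 + (-4 + (-10 + 2*(-⅛)))²))/(-26509) = (-3115 + (-2 + (-4 + (-10 - ¼))²))*(-1/26509) = (-3115 + (-2 + (-4 - 41/4)²))*(-1/26509) = (-3115 + (-2 + (-57/4)²))*(-1/26509) = (-3115 + (-2 + 3249/16))*(-1/26509) = (-3115 + 3217/16)*(-1/26509) = -46623/16*(-1/26509) = 46623/424144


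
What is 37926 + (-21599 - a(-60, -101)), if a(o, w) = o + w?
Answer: 16488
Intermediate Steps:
37926 + (-21599 - a(-60, -101)) = 37926 + (-21599 - (-60 - 101)) = 37926 + (-21599 - 1*(-161)) = 37926 + (-21599 + 161) = 37926 - 21438 = 16488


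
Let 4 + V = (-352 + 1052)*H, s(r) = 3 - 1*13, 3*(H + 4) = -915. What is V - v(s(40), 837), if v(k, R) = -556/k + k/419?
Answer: -453273312/2095 ≈ -2.1636e+5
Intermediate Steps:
H = -309 (H = -4 + (⅓)*(-915) = -4 - 305 = -309)
s(r) = -10 (s(r) = 3 - 13 = -10)
v(k, R) = -556/k + k/419 (v(k, R) = -556/k + k*(1/419) = -556/k + k/419)
V = -216304 (V = -4 + (-352 + 1052)*(-309) = -4 + 700*(-309) = -4 - 216300 = -216304)
V - v(s(40), 837) = -216304 - (-556/(-10) + (1/419)*(-10)) = -216304 - (-556*(-⅒) - 10/419) = -216304 - (278/5 - 10/419) = -216304 - 1*116432/2095 = -216304 - 116432/2095 = -453273312/2095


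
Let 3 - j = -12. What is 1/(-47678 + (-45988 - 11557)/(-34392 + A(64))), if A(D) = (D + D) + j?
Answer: -34249/1632866277 ≈ -2.0975e-5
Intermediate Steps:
j = 15 (j = 3 - 1*(-12) = 3 + 12 = 15)
A(D) = 15 + 2*D (A(D) = (D + D) + 15 = 2*D + 15 = 15 + 2*D)
1/(-47678 + (-45988 - 11557)/(-34392 + A(64))) = 1/(-47678 + (-45988 - 11557)/(-34392 + (15 + 2*64))) = 1/(-47678 - 57545/(-34392 + (15 + 128))) = 1/(-47678 - 57545/(-34392 + 143)) = 1/(-47678 - 57545/(-34249)) = 1/(-47678 - 57545*(-1/34249)) = 1/(-47678 + 57545/34249) = 1/(-1632866277/34249) = -34249/1632866277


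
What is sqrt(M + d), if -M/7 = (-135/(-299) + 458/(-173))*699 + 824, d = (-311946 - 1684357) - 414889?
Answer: I*sqrt(6438268751624983)/51727 ≈ 1551.2*I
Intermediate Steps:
d = -2411192 (d = -1996303 - 414889 = -2411192)
M = 257419855/51727 (M = -7*((-135/(-299) + 458/(-173))*699 + 824) = -7*((-135*(-1/299) + 458*(-1/173))*699 + 824) = -7*((135/299 - 458/173)*699 + 824) = -7*(-113587/51727*699 + 824) = -7*(-79397313/51727 + 824) = -7*(-36774265/51727) = 257419855/51727 ≈ 4976.5)
sqrt(M + d) = sqrt(257419855/51727 - 2411192) = sqrt(-124466308729/51727) = I*sqrt(6438268751624983)/51727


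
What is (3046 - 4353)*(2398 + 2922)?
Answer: -6953240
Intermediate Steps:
(3046 - 4353)*(2398 + 2922) = -1307*5320 = -6953240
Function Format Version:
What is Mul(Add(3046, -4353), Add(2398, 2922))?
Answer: -6953240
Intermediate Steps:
Mul(Add(3046, -4353), Add(2398, 2922)) = Mul(-1307, 5320) = -6953240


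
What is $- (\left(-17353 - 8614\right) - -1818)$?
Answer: $24149$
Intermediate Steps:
$- (\left(-17353 - 8614\right) - -1818) = - (\left(-17353 - 8614\right) + 1818) = - (-25967 + 1818) = \left(-1\right) \left(-24149\right) = 24149$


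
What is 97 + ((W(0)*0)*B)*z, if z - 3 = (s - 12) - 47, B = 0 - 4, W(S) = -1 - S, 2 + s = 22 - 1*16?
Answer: 97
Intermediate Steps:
s = 4 (s = -2 + (22 - 1*16) = -2 + (22 - 16) = -2 + 6 = 4)
B = -4
z = -52 (z = 3 + ((4 - 12) - 47) = 3 + (-8 - 47) = 3 - 55 = -52)
97 + ((W(0)*0)*B)*z = 97 + (((-1 - 1*0)*0)*(-4))*(-52) = 97 + (((-1 + 0)*0)*(-4))*(-52) = 97 + (-1*0*(-4))*(-52) = 97 + (0*(-4))*(-52) = 97 + 0*(-52) = 97 + 0 = 97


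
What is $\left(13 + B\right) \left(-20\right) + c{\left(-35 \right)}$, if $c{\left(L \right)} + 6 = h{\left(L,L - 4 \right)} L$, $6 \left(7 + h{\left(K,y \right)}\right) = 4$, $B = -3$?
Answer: $\frac{47}{3} \approx 15.667$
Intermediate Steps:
$h{\left(K,y \right)} = - \frac{19}{3}$ ($h{\left(K,y \right)} = -7 + \frac{1}{6} \cdot 4 = -7 + \frac{2}{3} = - \frac{19}{3}$)
$c{\left(L \right)} = -6 - \frac{19 L}{3}$
$\left(13 + B\right) \left(-20\right) + c{\left(-35 \right)} = \left(13 - 3\right) \left(-20\right) - - \frac{647}{3} = 10 \left(-20\right) + \left(-6 + \frac{665}{3}\right) = -200 + \frac{647}{3} = \frac{47}{3}$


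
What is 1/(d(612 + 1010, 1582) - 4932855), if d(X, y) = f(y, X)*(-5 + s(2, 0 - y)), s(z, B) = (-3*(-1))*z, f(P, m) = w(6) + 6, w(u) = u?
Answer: -1/4932843 ≈ -2.0272e-7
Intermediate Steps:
f(P, m) = 12 (f(P, m) = 6 + 6 = 12)
s(z, B) = 3*z
d(X, y) = 12 (d(X, y) = 12*(-5 + 3*2) = 12*(-5 + 6) = 12*1 = 12)
1/(d(612 + 1010, 1582) - 4932855) = 1/(12 - 4932855) = 1/(-4932843) = -1/4932843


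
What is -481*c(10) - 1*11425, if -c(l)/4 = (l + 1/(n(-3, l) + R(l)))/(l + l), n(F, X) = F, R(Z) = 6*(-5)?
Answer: -1726876/165 ≈ -10466.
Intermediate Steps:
R(Z) = -30
c(l) = -2*(-1/33 + l)/l (c(l) = -4*(l + 1/(-3 - 30))/(l + l) = -4*(l + 1/(-33))/(2*l) = -4*(l - 1/33)*1/(2*l) = -4*(-1/33 + l)*1/(2*l) = -2*(-1/33 + l)/l)
-481*c(10) - 1*11425 = -481*(-2 + (2/33)/10) - 1*11425 = -481*(-2 + (2/33)*(⅒)) - 11425 = -481*(-2 + 1/165) - 11425 = -481*(-329/165) - 11425 = 158249/165 - 11425 = -1726876/165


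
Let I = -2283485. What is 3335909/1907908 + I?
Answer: -4356675963471/1907908 ≈ -2.2835e+6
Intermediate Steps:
3335909/1907908 + I = 3335909/1907908 - 2283485 = -4356675963471/1907908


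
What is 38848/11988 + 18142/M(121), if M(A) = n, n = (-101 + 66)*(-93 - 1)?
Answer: 918341/104895 ≈ 8.7549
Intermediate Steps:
n = 3290 (n = -35*(-94) = 3290)
M(A) = 3290
38848/11988 + 18142/M(121) = 38848/11988 + 18142/3290 = 38848*(1/11988) + 18142*(1/3290) = 9712/2997 + 193/35 = 918341/104895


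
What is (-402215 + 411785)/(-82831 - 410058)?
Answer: -9570/492889 ≈ -0.019416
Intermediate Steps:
(-402215 + 411785)/(-82831 - 410058) = 9570/(-492889) = 9570*(-1/492889) = -9570/492889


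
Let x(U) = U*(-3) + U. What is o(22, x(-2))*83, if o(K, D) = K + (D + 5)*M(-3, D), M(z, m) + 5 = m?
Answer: 1079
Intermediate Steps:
M(z, m) = -5 + m
x(U) = -2*U (x(U) = -3*U + U = -2*U)
o(K, D) = K + (-5 + D)*(5 + D) (o(K, D) = K + (D + 5)*(-5 + D) = K + (5 + D)*(-5 + D) = K + (-5 + D)*(5 + D))
o(22, x(-2))*83 = (-25 + 22 + (-2*(-2))²)*83 = (-25 + 22 + 4²)*83 = (-25 + 22 + 16)*83 = 13*83 = 1079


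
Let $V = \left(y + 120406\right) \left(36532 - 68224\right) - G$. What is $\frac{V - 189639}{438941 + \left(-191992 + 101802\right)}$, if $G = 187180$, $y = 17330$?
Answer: $- \frac{4365506131}{348751} \approx -12518.0$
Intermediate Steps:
$V = -4365316492$ ($V = \left(17330 + 120406\right) \left(36532 - 68224\right) - 187180 = 137736 \left(-31692\right) - 187180 = -4365129312 - 187180 = -4365316492$)
$\frac{V - 189639}{438941 + \left(-191992 + 101802\right)} = \frac{-4365316492 - 189639}{438941 + \left(-191992 + 101802\right)} = - \frac{4365506131}{438941 - 90190} = - \frac{4365506131}{348751}$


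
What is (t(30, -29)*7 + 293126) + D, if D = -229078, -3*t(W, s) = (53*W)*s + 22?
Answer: 514760/3 ≈ 1.7159e+5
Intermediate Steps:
t(W, s) = -22/3 - 53*W*s/3 (t(W, s) = -((53*W)*s + 22)/3 = -(53*W*s + 22)/3 = -(22 + 53*W*s)/3 = -22/3 - 53*W*s/3)
(t(30, -29)*7 + 293126) + D = ((-22/3 - 53/3*30*(-29))*7 + 293126) - 229078 = ((-22/3 + 15370)*7 + 293126) - 229078 = ((46088/3)*7 + 293126) - 229078 = (322616/3 + 293126) - 229078 = 1201994/3 - 229078 = 514760/3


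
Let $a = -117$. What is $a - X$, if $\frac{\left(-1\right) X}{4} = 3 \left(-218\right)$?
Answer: $-2733$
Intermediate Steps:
$X = 2616$ ($X = - 4 \cdot 3 \left(-218\right) = \left(-4\right) \left(-654\right) = 2616$)
$a - X = -117 - 2616 = -2733$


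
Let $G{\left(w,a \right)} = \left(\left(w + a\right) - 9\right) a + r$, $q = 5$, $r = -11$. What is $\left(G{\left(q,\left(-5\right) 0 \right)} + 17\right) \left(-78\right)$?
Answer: $-468$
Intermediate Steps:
$G{\left(w,a \right)} = -11 + a \left(-9 + a + w\right)$ ($G{\left(w,a \right)} = \left(\left(w + a\right) - 9\right) a - 11 = \left(\left(a + w\right) - 9\right) a - 11 = \left(-9 + a + w\right) a - 11 = a \left(-9 + a + w\right) - 11 = -11 + a \left(-9 + a + w\right)$)
$\left(G{\left(q,\left(-5\right) 0 \right)} + 17\right) \left(-78\right) = \left(\left(-11 + \left(\left(-5\right) 0\right)^{2} - 9 \left(\left(-5\right) 0\right) + \left(-5\right) 0 \cdot 5\right) + 17\right) \left(-78\right) = \left(\left(-11 + 0^{2} - 0 + 0 \cdot 5\right) + 17\right) \left(-78\right) = \left(\left(-11 + 0 + 0 + 0\right) + 17\right) \left(-78\right) = \left(-11 + 17\right) \left(-78\right) = 6 \left(-78\right) = -468$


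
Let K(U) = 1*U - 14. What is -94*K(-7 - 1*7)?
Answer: 2632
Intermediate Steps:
K(U) = -14 + U (K(U) = U - 14 = -14 + U)
-94*K(-7 - 1*7) = -94*(-14 + (-7 - 1*7)) = -94*(-14 + (-7 - 7)) = -94*(-14 - 14) = -94*(-28) = 2632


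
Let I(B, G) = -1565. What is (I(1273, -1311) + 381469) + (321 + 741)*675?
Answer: 1096754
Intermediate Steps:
(I(1273, -1311) + 381469) + (321 + 741)*675 = (-1565 + 381469) + (321 + 741)*675 = 379904 + 1062*675 = 379904 + 716850 = 1096754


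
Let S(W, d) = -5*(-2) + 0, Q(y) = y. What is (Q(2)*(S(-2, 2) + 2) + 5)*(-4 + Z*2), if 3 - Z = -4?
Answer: 290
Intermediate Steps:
Z = 7 (Z = 3 - 1*(-4) = 3 + 4 = 7)
S(W, d) = 10 (S(W, d) = 10 + 0 = 10)
(Q(2)*(S(-2, 2) + 2) + 5)*(-4 + Z*2) = (2*(10 + 2) + 5)*(-4 + 7*2) = (2*12 + 5)*(-4 + 14) = (24 + 5)*10 = 29*10 = 290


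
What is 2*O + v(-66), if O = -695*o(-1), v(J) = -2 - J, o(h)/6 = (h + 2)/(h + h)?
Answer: 4234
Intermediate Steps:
o(h) = 3*(2 + h)/h (o(h) = 6*((h + 2)/(h + h)) = 6*((2 + h)/((2*h))) = 6*((2 + h)*(1/(2*h))) = 6*((2 + h)/(2*h)) = 3*(2 + h)/h)
O = 2085 (O = -695*(3 + 6/(-1)) = -695*(3 + 6*(-1)) = -695*(3 - 6) = -695*(-3) = -139*(-15) = 2085)
2*O + v(-66) = 2*2085 + (-2 - 1*(-66)) = 4170 + (-2 + 66) = 4170 + 64 = 4234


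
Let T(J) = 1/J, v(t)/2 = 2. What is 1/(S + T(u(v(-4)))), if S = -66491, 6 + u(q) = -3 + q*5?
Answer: -11/731400 ≈ -1.5040e-5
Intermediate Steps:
v(t) = 4 (v(t) = 2*2 = 4)
u(q) = -9 + 5*q (u(q) = -6 + (-3 + q*5) = -6 + (-3 + 5*q) = -9 + 5*q)
1/(S + T(u(v(-4)))) = 1/(-66491 + 1/(-9 + 5*4)) = 1/(-66491 + 1/(-9 + 20)) = 1/(-66491 + 1/11) = 1/(-731400/11) = -11/731400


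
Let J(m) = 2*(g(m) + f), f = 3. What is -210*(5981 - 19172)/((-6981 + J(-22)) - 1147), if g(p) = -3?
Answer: -1385055/4064 ≈ -340.81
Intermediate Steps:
J(m) = 0 (J(m) = 2*(-3 + 3) = 2*0 = 0)
-210*(5981 - 19172)/((-6981 + J(-22)) - 1147) = -210*(5981 - 19172)/((-6981 + 0) - 1147) = -(-2770110)/(-6981 - 1147) = -(-2770110)/(-8128) = -(-2770110)*(-1)/8128 = -210*13191/8128 = -1385055/4064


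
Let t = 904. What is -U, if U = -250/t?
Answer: 125/452 ≈ 0.27655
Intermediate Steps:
U = -125/452 (U = -250/904 = -250*1/904 = -125/452 ≈ -0.27655)
-U = -1*(-125/452) = 125/452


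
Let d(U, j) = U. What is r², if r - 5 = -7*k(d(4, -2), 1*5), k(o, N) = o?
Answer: 529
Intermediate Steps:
r = -23 (r = 5 - 7*4 = 5 - 28 = -23)
r² = (-23)² = 529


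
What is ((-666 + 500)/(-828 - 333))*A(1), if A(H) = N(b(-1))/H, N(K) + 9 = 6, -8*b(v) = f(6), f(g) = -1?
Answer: -166/387 ≈ -0.42894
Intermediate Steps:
b(v) = ⅛ (b(v) = -⅛*(-1) = ⅛)
N(K) = -3 (N(K) = -9 + 6 = -3)
A(H) = -3/H
((-666 + 500)/(-828 - 333))*A(1) = ((-666 + 500)/(-828 - 333))*(-3/1) = (-166/(-1161))*(-3*1) = -166*(-1/1161)*(-3) = (166/1161)*(-3) = -166/387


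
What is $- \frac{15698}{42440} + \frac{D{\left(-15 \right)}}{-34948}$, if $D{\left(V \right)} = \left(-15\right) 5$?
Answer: $- \frac{34089419}{92699570} \approx -0.36774$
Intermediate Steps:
$D{\left(V \right)} = -75$
$- \frac{15698}{42440} + \frac{D{\left(-15 \right)}}{-34948} = - \frac{15698}{42440} - \frac{75}{-34948} = \left(-15698\right) \frac{1}{42440} - - \frac{75}{34948} = - \frac{7849}{21220} + \frac{75}{34948} = - \frac{34089419}{92699570}$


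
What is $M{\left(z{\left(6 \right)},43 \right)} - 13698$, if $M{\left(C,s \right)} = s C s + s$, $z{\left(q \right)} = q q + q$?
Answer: $64003$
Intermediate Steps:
$z{\left(q \right)} = q + q^{2}$ ($z{\left(q \right)} = q^{2} + q = q + q^{2}$)
$M{\left(C,s \right)} = s + C s^{2}$ ($M{\left(C,s \right)} = C s s + s = C s^{2} + s = s + C s^{2}$)
$M{\left(z{\left(6 \right)},43 \right)} - 13698 = 43 \left(1 + 6 \left(1 + 6\right) 43\right) - 13698 = 43 \left(1 + 6 \cdot 7 \cdot 43\right) - 13698 = 43 \left(1 + 42 \cdot 43\right) - 13698 = 43 \left(1 + 1806\right) - 13698 = 43 \cdot 1807 - 13698 = 77701 - 13698 = 64003$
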